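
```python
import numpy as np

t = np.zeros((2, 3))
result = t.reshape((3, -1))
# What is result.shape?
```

(3, 2)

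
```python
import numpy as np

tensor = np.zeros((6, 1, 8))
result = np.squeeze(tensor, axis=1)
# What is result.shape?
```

(6, 8)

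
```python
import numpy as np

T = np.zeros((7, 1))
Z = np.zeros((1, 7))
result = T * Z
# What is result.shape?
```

(7, 7)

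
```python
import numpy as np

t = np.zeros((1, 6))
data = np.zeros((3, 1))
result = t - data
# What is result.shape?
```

(3, 6)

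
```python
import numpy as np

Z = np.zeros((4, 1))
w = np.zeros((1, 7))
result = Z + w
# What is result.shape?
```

(4, 7)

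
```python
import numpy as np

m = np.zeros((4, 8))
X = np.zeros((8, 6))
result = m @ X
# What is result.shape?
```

(4, 6)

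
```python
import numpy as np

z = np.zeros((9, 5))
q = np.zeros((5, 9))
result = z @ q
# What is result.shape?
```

(9, 9)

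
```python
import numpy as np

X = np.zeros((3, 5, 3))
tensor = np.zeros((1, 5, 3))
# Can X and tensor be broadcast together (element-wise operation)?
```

Yes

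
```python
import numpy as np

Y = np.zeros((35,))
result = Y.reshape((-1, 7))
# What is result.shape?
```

(5, 7)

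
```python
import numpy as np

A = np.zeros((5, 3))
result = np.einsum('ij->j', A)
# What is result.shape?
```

(3,)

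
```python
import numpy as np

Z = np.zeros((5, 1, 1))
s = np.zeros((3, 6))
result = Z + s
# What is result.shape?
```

(5, 3, 6)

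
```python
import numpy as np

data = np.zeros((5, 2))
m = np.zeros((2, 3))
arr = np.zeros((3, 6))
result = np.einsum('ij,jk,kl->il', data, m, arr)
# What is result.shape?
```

(5, 6)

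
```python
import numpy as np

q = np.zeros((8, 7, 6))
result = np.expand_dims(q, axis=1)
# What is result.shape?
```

(8, 1, 7, 6)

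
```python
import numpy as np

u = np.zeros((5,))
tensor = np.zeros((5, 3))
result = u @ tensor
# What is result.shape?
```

(3,)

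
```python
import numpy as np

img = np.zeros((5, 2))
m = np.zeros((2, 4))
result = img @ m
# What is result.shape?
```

(5, 4)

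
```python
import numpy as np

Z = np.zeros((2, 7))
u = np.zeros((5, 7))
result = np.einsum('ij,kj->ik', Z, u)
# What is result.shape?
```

(2, 5)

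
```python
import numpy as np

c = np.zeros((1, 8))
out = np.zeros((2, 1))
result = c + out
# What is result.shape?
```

(2, 8)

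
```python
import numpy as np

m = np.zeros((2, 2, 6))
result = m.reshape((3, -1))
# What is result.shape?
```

(3, 8)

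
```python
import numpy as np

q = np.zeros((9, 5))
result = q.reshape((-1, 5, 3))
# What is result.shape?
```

(3, 5, 3)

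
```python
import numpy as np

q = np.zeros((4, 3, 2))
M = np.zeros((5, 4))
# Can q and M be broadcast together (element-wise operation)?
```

No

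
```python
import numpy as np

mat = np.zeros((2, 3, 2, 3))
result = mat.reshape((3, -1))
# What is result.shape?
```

(3, 12)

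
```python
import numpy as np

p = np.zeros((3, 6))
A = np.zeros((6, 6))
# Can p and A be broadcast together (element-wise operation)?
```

No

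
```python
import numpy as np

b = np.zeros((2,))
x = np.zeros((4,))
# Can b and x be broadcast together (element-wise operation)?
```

No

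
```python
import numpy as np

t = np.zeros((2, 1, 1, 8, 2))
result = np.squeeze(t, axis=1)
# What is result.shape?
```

(2, 1, 8, 2)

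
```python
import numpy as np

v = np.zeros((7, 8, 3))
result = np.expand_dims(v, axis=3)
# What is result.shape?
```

(7, 8, 3, 1)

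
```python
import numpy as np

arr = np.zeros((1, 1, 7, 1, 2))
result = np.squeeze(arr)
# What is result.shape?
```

(7, 2)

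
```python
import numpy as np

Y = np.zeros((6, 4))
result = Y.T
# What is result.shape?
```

(4, 6)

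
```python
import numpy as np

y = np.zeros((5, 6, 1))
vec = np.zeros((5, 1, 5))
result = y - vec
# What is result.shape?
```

(5, 6, 5)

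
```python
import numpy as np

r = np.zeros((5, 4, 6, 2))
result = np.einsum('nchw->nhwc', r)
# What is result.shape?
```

(5, 6, 2, 4)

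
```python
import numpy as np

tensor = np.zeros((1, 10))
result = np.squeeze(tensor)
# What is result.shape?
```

(10,)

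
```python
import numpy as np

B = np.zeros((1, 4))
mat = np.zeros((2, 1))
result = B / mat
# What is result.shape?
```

(2, 4)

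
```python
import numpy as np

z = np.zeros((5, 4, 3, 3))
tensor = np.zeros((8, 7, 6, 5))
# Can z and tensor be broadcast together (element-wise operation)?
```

No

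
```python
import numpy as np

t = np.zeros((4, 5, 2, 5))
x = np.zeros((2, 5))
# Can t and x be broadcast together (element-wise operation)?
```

Yes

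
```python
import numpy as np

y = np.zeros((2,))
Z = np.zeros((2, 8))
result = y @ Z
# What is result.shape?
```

(8,)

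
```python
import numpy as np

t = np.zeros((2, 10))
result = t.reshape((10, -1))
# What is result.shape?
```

(10, 2)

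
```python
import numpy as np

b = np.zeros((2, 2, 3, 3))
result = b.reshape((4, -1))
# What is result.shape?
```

(4, 9)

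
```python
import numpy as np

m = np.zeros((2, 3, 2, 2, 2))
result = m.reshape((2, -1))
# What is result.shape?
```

(2, 24)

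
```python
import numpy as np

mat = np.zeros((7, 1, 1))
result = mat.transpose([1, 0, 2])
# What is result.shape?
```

(1, 7, 1)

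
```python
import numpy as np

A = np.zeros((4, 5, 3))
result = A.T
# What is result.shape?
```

(3, 5, 4)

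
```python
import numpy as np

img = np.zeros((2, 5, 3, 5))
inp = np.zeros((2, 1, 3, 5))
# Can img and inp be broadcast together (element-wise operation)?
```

Yes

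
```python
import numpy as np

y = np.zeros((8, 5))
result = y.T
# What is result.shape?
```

(5, 8)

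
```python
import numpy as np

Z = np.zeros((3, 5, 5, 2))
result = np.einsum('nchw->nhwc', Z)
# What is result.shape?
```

(3, 5, 2, 5)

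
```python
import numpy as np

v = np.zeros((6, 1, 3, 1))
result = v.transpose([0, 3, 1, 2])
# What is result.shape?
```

(6, 1, 1, 3)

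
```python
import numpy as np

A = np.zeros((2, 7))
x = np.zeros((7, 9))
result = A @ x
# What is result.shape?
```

(2, 9)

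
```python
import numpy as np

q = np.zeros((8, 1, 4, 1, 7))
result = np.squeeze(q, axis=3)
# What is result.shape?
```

(8, 1, 4, 7)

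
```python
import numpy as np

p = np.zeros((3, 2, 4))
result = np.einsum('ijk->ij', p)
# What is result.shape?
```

(3, 2)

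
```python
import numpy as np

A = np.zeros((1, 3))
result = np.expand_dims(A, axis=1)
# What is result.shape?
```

(1, 1, 3)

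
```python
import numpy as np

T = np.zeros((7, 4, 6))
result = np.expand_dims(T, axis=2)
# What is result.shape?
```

(7, 4, 1, 6)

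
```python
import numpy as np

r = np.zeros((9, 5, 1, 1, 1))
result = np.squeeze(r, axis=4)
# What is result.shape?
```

(9, 5, 1, 1)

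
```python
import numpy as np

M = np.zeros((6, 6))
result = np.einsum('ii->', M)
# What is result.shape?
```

()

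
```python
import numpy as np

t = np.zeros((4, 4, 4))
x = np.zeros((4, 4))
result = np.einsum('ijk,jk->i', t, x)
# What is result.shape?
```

(4,)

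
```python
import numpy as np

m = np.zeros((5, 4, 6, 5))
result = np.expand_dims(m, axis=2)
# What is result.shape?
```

(5, 4, 1, 6, 5)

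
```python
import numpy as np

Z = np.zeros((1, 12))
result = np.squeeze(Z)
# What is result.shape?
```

(12,)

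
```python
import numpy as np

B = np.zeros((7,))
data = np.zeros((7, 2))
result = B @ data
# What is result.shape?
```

(2,)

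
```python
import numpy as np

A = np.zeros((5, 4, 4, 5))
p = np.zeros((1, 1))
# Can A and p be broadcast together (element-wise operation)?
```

Yes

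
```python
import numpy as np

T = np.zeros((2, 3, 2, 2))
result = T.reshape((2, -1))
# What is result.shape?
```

(2, 12)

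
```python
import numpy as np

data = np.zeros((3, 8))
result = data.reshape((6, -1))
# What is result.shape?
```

(6, 4)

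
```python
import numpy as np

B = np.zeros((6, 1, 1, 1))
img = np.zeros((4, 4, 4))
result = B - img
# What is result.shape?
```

(6, 4, 4, 4)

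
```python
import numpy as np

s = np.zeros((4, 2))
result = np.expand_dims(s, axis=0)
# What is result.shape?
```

(1, 4, 2)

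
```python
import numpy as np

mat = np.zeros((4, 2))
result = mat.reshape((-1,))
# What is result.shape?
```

(8,)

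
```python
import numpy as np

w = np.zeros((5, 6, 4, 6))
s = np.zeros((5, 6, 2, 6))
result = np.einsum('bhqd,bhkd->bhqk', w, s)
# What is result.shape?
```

(5, 6, 4, 2)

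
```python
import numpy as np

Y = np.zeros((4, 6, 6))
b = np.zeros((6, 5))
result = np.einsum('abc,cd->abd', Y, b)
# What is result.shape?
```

(4, 6, 5)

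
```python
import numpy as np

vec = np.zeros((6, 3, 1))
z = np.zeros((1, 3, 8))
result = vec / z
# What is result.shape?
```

(6, 3, 8)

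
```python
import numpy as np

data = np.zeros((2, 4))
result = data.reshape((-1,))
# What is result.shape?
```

(8,)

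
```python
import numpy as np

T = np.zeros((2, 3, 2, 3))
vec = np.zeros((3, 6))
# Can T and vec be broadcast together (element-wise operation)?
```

No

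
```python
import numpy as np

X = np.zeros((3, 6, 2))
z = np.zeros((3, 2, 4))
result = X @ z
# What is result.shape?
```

(3, 6, 4)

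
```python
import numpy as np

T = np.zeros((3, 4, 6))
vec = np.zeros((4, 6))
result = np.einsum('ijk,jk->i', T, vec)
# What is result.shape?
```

(3,)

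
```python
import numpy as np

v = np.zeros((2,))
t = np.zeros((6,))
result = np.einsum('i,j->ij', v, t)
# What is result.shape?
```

(2, 6)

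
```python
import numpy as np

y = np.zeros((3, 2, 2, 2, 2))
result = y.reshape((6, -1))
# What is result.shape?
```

(6, 8)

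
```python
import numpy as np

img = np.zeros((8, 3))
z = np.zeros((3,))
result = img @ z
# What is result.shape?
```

(8,)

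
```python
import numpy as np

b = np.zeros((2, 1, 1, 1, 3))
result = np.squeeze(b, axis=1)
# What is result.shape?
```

(2, 1, 1, 3)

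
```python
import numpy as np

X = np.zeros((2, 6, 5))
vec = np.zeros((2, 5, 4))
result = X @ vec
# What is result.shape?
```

(2, 6, 4)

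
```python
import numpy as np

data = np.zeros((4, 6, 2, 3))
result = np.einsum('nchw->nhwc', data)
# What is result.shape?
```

(4, 2, 3, 6)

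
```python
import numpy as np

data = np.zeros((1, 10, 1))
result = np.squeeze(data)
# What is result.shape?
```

(10,)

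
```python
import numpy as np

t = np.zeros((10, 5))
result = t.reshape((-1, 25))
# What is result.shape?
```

(2, 25)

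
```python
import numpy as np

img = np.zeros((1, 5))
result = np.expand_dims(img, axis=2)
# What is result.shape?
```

(1, 5, 1)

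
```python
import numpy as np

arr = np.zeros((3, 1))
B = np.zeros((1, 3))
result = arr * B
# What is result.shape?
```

(3, 3)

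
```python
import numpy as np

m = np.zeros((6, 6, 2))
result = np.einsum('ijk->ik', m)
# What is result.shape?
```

(6, 2)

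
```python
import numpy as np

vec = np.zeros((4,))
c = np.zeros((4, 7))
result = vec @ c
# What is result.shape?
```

(7,)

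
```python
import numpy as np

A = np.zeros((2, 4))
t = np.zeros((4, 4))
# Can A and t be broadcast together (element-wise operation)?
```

No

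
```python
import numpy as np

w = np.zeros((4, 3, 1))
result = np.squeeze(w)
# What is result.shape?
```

(4, 3)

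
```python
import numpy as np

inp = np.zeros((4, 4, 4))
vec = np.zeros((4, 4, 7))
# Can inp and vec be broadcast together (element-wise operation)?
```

No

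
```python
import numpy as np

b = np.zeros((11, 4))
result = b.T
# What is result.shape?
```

(4, 11)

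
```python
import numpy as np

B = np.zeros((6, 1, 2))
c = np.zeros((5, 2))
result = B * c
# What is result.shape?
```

(6, 5, 2)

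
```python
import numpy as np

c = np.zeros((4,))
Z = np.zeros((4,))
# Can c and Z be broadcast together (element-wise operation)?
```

Yes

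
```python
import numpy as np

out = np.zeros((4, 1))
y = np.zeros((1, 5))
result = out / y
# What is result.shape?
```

(4, 5)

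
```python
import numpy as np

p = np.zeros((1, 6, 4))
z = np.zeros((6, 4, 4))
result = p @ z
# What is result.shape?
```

(6, 6, 4)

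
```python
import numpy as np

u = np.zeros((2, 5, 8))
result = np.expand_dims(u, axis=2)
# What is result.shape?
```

(2, 5, 1, 8)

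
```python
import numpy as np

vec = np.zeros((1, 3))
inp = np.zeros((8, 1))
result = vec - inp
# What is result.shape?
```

(8, 3)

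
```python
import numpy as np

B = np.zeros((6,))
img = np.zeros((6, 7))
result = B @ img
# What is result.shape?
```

(7,)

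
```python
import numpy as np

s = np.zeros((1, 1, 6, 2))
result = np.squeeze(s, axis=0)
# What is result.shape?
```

(1, 6, 2)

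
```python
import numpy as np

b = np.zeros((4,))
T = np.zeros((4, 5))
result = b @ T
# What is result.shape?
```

(5,)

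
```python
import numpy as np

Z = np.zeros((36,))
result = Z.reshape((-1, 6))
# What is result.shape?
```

(6, 6)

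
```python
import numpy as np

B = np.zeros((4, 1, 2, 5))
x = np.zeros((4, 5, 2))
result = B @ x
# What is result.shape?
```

(4, 4, 2, 2)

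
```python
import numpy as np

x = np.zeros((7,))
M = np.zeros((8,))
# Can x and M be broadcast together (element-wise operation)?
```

No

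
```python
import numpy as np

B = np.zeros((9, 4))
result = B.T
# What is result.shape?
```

(4, 9)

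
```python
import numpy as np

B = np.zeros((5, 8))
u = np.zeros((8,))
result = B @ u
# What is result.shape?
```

(5,)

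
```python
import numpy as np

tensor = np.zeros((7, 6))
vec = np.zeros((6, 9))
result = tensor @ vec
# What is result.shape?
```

(7, 9)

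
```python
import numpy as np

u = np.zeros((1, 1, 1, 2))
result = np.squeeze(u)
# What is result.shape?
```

(2,)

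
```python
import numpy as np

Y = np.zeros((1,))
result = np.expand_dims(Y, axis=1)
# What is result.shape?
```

(1, 1)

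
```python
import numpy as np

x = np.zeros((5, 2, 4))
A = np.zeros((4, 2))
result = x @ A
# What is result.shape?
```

(5, 2, 2)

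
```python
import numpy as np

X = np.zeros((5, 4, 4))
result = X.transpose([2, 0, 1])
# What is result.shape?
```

(4, 5, 4)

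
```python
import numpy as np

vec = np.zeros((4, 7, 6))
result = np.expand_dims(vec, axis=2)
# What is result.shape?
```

(4, 7, 1, 6)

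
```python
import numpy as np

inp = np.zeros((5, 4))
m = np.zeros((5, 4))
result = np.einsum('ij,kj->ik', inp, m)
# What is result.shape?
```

(5, 5)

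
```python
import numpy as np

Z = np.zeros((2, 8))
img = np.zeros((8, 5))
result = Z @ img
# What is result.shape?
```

(2, 5)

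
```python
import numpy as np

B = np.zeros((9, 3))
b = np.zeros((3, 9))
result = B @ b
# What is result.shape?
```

(9, 9)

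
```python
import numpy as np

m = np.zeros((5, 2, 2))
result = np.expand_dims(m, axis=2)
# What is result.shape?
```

(5, 2, 1, 2)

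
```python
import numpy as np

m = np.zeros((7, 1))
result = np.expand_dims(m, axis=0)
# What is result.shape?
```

(1, 7, 1)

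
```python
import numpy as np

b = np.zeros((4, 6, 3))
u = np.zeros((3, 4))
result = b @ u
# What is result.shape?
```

(4, 6, 4)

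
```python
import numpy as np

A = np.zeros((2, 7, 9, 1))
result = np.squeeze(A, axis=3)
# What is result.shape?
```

(2, 7, 9)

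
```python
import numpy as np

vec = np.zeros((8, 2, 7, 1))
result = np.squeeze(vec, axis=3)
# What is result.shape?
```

(8, 2, 7)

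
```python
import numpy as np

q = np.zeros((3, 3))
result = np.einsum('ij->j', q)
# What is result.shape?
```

(3,)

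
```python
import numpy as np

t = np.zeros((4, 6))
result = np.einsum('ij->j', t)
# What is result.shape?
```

(6,)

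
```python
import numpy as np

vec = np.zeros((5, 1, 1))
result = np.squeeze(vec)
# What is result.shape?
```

(5,)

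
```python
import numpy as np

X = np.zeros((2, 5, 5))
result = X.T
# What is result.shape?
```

(5, 5, 2)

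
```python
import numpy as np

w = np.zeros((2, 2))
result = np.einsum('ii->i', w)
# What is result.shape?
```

(2,)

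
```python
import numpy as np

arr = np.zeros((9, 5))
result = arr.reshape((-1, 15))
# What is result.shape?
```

(3, 15)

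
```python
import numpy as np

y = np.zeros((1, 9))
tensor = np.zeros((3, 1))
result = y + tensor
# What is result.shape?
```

(3, 9)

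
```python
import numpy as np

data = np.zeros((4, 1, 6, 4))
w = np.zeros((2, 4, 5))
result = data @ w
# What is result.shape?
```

(4, 2, 6, 5)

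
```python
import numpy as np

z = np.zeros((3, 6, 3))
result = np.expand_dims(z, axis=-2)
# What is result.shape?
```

(3, 6, 1, 3)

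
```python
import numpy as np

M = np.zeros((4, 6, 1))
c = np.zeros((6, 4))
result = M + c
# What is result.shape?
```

(4, 6, 4)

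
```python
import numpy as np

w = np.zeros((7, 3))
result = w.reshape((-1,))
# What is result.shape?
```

(21,)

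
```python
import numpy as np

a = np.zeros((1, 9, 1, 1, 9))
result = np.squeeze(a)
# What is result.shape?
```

(9, 9)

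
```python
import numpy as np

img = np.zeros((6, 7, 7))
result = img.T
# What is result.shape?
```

(7, 7, 6)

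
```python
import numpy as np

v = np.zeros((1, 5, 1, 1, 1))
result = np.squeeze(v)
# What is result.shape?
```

(5,)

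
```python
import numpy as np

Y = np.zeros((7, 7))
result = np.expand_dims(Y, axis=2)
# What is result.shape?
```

(7, 7, 1)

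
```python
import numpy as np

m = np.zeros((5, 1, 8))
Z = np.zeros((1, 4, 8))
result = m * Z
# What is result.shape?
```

(5, 4, 8)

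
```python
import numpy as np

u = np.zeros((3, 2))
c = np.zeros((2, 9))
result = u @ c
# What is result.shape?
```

(3, 9)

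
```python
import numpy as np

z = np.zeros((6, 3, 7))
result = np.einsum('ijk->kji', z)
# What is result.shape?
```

(7, 3, 6)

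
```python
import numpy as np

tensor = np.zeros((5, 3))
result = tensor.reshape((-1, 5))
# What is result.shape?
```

(3, 5)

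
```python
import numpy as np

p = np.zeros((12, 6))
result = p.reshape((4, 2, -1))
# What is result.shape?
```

(4, 2, 9)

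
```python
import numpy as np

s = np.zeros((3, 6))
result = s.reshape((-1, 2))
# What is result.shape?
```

(9, 2)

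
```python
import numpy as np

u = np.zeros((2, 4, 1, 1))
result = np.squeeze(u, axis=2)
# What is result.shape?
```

(2, 4, 1)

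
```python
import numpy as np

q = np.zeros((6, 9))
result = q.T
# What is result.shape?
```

(9, 6)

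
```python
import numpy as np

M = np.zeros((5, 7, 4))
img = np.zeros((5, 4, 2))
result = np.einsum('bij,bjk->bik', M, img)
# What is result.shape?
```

(5, 7, 2)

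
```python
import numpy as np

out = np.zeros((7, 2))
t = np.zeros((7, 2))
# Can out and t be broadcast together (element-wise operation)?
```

Yes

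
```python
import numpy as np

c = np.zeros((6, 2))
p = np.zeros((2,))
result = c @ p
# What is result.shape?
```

(6,)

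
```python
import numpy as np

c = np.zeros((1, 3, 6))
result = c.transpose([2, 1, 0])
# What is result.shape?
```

(6, 3, 1)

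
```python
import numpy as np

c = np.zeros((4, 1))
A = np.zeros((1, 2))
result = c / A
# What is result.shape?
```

(4, 2)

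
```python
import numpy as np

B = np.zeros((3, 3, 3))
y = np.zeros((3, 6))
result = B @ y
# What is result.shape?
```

(3, 3, 6)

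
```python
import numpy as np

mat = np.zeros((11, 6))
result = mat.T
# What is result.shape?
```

(6, 11)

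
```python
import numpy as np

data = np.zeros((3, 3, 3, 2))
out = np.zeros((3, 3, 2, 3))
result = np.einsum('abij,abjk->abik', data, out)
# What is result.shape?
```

(3, 3, 3, 3)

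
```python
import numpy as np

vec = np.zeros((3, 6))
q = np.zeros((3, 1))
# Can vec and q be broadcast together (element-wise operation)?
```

Yes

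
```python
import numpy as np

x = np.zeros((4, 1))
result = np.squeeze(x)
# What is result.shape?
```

(4,)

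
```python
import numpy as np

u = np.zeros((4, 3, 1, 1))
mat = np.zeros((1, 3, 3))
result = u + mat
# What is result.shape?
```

(4, 3, 3, 3)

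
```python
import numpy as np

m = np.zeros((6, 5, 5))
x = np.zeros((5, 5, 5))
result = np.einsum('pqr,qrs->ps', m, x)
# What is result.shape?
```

(6, 5)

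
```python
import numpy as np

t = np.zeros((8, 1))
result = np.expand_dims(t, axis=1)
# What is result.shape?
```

(8, 1, 1)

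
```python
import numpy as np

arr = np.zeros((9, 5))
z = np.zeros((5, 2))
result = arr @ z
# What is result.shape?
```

(9, 2)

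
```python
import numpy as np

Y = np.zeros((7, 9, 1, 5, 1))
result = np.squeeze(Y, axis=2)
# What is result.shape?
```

(7, 9, 5, 1)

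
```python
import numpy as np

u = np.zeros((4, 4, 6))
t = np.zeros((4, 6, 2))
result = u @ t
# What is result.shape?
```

(4, 4, 2)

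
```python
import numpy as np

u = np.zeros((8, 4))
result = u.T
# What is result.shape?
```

(4, 8)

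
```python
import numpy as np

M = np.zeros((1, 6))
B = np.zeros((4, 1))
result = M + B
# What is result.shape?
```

(4, 6)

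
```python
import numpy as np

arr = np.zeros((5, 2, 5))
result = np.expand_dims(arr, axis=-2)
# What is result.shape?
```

(5, 2, 1, 5)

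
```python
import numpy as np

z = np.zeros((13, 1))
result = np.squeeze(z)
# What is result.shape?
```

(13,)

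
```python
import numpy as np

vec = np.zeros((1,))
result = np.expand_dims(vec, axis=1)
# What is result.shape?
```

(1, 1)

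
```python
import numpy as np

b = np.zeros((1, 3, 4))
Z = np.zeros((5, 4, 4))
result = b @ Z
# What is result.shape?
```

(5, 3, 4)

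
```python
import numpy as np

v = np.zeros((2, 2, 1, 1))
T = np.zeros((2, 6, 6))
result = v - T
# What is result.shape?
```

(2, 2, 6, 6)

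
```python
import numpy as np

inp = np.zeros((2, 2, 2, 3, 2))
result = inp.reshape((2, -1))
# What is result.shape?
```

(2, 24)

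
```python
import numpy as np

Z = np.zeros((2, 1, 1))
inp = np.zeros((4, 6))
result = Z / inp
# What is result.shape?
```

(2, 4, 6)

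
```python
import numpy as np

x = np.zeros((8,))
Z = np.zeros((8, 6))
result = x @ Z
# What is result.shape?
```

(6,)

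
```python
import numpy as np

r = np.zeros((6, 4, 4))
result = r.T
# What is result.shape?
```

(4, 4, 6)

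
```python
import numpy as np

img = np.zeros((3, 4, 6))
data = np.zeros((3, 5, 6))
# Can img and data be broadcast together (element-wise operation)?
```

No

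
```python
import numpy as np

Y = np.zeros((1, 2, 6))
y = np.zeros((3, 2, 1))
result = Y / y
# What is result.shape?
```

(3, 2, 6)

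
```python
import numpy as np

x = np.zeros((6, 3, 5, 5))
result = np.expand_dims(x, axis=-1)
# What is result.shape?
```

(6, 3, 5, 5, 1)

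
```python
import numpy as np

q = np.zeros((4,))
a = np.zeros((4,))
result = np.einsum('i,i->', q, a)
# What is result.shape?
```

()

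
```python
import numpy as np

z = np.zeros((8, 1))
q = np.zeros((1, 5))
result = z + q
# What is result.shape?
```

(8, 5)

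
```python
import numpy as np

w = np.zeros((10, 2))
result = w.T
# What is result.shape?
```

(2, 10)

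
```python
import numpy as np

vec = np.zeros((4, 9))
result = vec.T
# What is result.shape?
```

(9, 4)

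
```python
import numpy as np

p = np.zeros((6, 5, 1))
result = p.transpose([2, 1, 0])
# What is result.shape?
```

(1, 5, 6)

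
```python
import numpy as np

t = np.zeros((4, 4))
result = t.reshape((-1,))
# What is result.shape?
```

(16,)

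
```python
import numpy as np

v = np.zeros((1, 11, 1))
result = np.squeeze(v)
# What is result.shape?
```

(11,)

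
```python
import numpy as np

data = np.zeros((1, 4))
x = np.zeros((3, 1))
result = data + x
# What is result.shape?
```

(3, 4)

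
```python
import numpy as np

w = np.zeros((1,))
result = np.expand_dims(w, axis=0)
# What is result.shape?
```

(1, 1)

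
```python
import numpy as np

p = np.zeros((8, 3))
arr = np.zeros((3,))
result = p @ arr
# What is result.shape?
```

(8,)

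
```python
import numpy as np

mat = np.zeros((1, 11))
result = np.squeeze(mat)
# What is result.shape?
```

(11,)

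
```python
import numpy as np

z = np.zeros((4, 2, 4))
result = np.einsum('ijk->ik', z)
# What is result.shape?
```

(4, 4)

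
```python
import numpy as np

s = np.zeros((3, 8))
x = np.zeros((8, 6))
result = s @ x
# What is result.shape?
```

(3, 6)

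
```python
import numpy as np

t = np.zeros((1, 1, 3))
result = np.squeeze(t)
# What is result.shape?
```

(3,)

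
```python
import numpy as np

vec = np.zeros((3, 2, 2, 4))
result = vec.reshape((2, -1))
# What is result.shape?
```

(2, 24)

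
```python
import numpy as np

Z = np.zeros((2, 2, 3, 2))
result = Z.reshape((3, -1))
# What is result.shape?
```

(3, 8)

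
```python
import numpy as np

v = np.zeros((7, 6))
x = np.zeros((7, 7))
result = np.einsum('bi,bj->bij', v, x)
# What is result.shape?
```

(7, 6, 7)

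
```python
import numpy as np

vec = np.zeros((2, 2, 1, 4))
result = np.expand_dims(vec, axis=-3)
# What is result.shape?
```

(2, 2, 1, 1, 4)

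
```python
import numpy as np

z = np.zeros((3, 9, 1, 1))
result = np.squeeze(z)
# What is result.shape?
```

(3, 9)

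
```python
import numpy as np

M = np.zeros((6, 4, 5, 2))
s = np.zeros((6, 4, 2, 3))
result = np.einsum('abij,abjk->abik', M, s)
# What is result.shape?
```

(6, 4, 5, 3)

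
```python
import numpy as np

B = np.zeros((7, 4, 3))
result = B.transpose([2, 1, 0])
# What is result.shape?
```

(3, 4, 7)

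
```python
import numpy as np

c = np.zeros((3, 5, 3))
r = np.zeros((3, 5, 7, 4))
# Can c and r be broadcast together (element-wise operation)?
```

No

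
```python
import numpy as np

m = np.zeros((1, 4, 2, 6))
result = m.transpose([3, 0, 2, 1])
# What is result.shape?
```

(6, 1, 2, 4)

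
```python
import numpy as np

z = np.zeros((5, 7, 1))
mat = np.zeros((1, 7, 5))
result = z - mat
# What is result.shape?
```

(5, 7, 5)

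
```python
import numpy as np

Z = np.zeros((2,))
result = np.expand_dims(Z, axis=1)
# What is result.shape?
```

(2, 1)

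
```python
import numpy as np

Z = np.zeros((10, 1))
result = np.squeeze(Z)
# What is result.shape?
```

(10,)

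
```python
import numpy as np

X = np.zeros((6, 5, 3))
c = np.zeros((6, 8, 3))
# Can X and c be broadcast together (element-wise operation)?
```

No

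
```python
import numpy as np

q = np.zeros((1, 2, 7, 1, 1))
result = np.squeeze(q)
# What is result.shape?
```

(2, 7)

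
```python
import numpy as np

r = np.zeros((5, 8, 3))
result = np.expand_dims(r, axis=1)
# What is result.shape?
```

(5, 1, 8, 3)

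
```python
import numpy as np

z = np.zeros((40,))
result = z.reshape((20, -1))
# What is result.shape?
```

(20, 2)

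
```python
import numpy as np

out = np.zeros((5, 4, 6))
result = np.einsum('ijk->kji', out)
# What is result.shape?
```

(6, 4, 5)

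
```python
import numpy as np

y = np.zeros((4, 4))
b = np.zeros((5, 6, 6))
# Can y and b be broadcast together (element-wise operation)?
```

No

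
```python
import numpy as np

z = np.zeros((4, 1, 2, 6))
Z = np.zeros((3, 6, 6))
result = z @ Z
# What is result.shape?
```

(4, 3, 2, 6)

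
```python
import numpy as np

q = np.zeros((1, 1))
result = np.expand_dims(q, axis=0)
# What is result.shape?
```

(1, 1, 1)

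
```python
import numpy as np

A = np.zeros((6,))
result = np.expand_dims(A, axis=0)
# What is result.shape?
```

(1, 6)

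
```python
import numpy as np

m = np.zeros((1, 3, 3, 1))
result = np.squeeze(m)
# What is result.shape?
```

(3, 3)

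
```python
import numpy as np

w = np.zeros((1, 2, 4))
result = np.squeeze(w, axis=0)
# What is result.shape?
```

(2, 4)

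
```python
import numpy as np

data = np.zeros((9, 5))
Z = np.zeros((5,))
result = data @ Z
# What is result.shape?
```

(9,)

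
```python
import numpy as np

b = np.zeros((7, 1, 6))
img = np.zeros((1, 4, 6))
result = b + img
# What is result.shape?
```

(7, 4, 6)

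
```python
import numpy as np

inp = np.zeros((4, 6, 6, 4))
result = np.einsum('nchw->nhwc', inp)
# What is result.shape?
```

(4, 6, 4, 6)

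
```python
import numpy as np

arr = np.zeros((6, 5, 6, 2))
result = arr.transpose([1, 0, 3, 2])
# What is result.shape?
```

(5, 6, 2, 6)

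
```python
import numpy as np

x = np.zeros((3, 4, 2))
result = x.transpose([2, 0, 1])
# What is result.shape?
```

(2, 3, 4)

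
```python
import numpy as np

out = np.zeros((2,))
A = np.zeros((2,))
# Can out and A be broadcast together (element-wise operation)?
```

Yes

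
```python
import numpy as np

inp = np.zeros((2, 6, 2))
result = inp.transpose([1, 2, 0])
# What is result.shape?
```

(6, 2, 2)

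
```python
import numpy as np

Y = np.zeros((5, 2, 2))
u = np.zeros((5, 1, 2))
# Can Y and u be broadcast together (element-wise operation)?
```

Yes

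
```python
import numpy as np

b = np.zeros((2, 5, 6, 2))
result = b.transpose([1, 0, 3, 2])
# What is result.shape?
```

(5, 2, 2, 6)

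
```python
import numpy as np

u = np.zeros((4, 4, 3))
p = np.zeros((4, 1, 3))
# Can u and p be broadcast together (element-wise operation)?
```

Yes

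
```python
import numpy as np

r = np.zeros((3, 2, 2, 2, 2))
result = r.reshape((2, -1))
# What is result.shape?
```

(2, 24)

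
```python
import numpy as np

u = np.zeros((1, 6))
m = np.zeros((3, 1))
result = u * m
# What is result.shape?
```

(3, 6)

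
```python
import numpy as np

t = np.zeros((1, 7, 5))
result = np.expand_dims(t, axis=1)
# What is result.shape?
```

(1, 1, 7, 5)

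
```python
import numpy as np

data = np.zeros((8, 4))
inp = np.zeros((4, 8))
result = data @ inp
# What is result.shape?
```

(8, 8)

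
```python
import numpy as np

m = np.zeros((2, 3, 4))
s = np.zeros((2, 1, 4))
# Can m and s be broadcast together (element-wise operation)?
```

Yes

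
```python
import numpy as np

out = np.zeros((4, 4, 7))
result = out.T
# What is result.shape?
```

(7, 4, 4)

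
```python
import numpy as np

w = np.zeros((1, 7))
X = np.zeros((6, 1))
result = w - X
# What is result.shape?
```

(6, 7)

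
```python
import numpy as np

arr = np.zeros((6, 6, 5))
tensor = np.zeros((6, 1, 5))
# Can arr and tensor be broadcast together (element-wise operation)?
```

Yes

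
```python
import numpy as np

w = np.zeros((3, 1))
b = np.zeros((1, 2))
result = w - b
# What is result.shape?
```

(3, 2)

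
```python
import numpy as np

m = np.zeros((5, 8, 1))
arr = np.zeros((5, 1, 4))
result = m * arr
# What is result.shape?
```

(5, 8, 4)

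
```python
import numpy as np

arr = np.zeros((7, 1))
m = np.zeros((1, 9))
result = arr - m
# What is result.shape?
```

(7, 9)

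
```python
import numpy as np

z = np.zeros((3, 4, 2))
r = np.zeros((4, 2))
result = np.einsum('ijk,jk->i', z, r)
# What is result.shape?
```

(3,)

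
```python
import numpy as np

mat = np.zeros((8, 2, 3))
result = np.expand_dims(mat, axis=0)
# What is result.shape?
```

(1, 8, 2, 3)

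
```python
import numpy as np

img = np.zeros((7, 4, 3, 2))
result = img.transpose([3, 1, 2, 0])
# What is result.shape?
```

(2, 4, 3, 7)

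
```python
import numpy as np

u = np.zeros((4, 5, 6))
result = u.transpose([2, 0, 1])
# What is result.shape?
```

(6, 4, 5)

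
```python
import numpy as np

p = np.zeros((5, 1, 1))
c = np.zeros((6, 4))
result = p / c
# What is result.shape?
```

(5, 6, 4)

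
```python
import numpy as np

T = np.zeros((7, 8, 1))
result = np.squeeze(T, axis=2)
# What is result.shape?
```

(7, 8)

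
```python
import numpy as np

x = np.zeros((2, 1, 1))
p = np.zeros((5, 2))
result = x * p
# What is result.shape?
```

(2, 5, 2)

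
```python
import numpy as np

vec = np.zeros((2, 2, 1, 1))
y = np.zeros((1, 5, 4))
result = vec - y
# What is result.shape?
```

(2, 2, 5, 4)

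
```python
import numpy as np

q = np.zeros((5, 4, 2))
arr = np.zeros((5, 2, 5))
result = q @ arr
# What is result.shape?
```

(5, 4, 5)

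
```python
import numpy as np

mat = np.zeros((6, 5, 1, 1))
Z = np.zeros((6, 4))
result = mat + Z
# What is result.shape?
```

(6, 5, 6, 4)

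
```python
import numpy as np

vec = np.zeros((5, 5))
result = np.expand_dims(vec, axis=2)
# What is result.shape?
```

(5, 5, 1)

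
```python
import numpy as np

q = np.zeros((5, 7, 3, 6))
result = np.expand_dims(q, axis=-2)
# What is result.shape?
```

(5, 7, 3, 1, 6)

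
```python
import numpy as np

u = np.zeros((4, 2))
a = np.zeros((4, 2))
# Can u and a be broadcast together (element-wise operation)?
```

Yes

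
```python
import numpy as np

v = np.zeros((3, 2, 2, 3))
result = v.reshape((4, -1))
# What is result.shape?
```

(4, 9)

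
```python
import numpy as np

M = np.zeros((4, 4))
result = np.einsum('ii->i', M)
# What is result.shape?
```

(4,)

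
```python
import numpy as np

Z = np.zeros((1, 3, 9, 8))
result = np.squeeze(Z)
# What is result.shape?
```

(3, 9, 8)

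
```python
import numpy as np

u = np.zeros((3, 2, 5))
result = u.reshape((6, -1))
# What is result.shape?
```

(6, 5)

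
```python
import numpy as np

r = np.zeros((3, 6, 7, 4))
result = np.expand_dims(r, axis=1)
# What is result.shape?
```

(3, 1, 6, 7, 4)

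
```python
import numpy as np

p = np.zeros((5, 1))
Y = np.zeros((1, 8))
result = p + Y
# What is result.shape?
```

(5, 8)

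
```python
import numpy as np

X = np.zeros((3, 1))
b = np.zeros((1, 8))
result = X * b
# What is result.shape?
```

(3, 8)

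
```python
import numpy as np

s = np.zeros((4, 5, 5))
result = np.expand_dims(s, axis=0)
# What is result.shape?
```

(1, 4, 5, 5)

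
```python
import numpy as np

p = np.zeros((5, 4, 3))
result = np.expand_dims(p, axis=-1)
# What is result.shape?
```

(5, 4, 3, 1)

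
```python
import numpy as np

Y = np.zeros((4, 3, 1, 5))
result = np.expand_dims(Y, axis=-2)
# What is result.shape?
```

(4, 3, 1, 1, 5)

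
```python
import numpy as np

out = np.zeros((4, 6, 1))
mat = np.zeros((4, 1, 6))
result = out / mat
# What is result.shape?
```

(4, 6, 6)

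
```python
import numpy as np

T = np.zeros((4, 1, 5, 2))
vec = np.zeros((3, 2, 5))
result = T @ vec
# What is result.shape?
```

(4, 3, 5, 5)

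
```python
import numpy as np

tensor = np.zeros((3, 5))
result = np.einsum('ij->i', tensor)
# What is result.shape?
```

(3,)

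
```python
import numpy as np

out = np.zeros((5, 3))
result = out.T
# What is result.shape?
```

(3, 5)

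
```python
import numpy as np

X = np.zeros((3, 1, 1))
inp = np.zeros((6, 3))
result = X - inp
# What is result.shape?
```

(3, 6, 3)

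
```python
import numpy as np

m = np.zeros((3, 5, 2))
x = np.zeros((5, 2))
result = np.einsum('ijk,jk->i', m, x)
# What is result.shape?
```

(3,)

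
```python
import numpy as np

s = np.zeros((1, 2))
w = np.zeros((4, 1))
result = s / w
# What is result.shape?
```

(4, 2)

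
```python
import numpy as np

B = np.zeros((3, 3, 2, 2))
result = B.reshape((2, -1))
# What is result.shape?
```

(2, 18)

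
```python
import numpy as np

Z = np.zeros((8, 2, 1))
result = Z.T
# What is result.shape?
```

(1, 2, 8)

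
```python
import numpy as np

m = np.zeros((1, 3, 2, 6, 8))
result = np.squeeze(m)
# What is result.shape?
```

(3, 2, 6, 8)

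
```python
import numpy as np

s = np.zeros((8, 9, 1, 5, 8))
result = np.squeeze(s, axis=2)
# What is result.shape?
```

(8, 9, 5, 8)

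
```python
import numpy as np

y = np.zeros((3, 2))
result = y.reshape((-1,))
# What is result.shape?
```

(6,)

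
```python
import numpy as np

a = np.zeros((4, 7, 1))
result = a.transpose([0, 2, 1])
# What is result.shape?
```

(4, 1, 7)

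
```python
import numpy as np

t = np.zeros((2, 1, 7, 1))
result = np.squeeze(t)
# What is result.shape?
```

(2, 7)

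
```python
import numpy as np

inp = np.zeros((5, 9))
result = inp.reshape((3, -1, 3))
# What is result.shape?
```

(3, 5, 3)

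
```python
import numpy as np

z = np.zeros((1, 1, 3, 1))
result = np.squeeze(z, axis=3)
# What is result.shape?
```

(1, 1, 3)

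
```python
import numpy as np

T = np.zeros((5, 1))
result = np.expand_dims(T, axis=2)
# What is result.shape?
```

(5, 1, 1)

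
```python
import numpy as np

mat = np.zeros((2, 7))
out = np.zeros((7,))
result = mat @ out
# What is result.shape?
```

(2,)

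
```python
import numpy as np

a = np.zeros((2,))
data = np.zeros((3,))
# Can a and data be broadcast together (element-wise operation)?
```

No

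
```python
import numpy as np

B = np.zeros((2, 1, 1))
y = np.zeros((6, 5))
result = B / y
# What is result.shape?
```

(2, 6, 5)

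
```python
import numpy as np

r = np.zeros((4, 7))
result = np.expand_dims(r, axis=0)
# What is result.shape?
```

(1, 4, 7)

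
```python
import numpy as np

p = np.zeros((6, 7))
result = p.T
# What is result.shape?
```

(7, 6)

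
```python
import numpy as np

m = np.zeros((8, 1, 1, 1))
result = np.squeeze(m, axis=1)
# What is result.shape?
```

(8, 1, 1)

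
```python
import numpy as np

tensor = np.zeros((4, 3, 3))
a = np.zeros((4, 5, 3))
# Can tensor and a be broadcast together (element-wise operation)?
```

No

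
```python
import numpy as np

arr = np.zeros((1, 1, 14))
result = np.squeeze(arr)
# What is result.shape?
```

(14,)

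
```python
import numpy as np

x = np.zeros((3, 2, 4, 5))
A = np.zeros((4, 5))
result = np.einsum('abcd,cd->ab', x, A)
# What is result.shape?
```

(3, 2)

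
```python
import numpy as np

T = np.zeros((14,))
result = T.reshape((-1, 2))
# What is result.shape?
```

(7, 2)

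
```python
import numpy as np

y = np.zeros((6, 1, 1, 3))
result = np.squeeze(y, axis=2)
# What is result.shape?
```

(6, 1, 3)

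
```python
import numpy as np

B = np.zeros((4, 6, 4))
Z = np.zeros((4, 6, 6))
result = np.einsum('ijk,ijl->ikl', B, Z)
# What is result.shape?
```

(4, 4, 6)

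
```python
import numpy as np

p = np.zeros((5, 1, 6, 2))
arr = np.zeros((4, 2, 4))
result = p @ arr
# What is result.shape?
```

(5, 4, 6, 4)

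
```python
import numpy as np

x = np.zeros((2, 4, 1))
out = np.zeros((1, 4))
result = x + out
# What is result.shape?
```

(2, 4, 4)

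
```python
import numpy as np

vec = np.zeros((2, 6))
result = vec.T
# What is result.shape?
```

(6, 2)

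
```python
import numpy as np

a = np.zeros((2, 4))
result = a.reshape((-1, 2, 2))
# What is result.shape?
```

(2, 2, 2)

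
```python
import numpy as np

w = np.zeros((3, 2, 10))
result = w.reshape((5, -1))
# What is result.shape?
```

(5, 12)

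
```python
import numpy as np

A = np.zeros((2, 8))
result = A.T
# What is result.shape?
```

(8, 2)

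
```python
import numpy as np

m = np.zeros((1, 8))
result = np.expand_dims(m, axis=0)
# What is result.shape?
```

(1, 1, 8)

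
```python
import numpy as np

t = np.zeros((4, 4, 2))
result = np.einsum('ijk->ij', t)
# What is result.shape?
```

(4, 4)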